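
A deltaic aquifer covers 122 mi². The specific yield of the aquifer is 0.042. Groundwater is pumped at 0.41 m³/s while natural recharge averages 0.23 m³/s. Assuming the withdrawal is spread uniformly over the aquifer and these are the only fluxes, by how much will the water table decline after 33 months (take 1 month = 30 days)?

Δh ≈ 1.16 m

A = 122 mi² = 3.16 × 10^8 m²
Net abstraction = 0.41 − 0.23 = 0.18 m³/s
Q_net = 0.18 m³/s = 15550 m³/d
t = 33 months = 990 d
ΔV = Q × t = 15550 m³/d × 990 d = 1.54 × 10^7 m³
Δh = ΔV / (Sy × A) = 1.54 × 10^7 / (0.042 × 3.16 × 10^8) = 1.16 m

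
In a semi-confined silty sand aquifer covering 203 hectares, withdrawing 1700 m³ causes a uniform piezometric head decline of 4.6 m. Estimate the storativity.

A = 203 hectares = 2.03 × 10^6 m²
S = ΔV / (A × Δh) = 1700 m³ / (2.03 × 10^6 m² × 4.6 m) = 1.821 × 10^-4

S ≈ 1.8 × 10^-4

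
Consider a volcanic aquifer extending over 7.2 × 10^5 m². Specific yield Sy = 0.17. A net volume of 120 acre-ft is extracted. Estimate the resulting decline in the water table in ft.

ΔV = 120 acre-ft = 1.48 × 10^5 m³
Δh = ΔV / (Sy × A) = 1.48 × 10^5 m³ / (0.17 × 7.2 × 10^5 m²) = 1.209 m
Δh = 1.209 m = 3.968 ft

Δh ≈ 3.97 ft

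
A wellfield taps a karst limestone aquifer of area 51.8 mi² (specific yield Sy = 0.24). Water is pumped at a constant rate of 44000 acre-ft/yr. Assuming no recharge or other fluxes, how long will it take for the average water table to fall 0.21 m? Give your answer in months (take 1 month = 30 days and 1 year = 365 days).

A = 51.8 mi² = 1.342 × 10^8 m²
ΔV = Sy × A × Δh = 0.24 × 1.342 × 10^8 × 0.21 = 6.762 × 10^6 m³
Q = 44000 acre-ft/yr = 1.487 × 10^5 m³/d
t = ΔV / Q = 6.762 × 10^6 m³ / 1.487 × 10^5 m³/d = 45.47 d
t = 45.47 d ≈ 1.516 months

t ≈ 1.52 months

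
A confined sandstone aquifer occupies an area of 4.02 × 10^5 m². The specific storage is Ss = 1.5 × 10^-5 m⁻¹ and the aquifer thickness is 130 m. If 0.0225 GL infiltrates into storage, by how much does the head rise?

S = Ss × b = 1.5 × 10^-5 m⁻¹ × 130 m = 1.95 × 10^-3
ΔV = 0.0225 GL = 22500 m³
Δh = ΔV / (S × A) = 22500 m³ / (0.00195 × 4.02 × 10^5 m²) = 28.7 m

Δh ≈ 28.7 m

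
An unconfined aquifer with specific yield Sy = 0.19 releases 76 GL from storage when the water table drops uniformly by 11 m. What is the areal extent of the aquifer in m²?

A ≈ 3.64 × 10^7 m²

ΔV = 76 GL = 7.6 × 10^7 m³
A = ΔV / (Sy × Δh) = 7.6 × 10^7 / (0.19 × 11) = 3.636 × 10^7 m²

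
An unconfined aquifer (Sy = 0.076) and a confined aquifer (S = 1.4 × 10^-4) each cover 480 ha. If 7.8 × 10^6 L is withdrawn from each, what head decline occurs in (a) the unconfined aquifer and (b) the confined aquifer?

Δh_u ≈ 0.0214 m; Δh_c ≈ 11.6 m

A = 480 ha = 4.8 × 10^6 m²
ΔV = 7.8 × 10^6 L = 7800 m³
Unconfined: Δh_u = ΔV/(Sy·A) = 7800/(0.076 × 4.8 × 10^6) = 0.02138 m
Confined: Δh_c = ΔV/(S·A) = 7800/(1.4 × 10^-4 × 4.8 × 10^6) = 11.61 m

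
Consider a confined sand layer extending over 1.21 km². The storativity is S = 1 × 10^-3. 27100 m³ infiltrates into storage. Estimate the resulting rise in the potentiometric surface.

Δh ≈ 22.4 m

A = 1.21 km² = 1.21 × 10^6 m²
Δh = ΔV / (S × A) = 27100 m³ / (0.001 × 1.21 × 10^6 m²) = 22.4 m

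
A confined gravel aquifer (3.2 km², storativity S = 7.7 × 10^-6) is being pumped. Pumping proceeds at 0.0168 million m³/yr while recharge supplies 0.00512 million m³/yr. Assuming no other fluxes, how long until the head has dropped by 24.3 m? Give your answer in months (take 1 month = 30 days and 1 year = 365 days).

A = 3.2 km² = 3.2 × 10^6 m²
ΔV = S × A × Δh = 7.7 × 10^-6 × 3.2 × 10^6 × 24.3 = 598.8 m³
Net withdrawal = 0.0168 − 0.00512 = 0.01168 million m³/yr = 32 m³/d
t = ΔV / Q = 598.8 m³ / 32 m³/d = 18.71 d
t = 18.71 d ≈ 0.6237 months

t ≈ 0.624 months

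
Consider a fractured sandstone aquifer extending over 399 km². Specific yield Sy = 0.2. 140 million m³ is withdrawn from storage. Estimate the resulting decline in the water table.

Δh ≈ 1.75 m

A = 399 km² = 3.99 × 10^8 m²
ΔV = 140 million m³ = 1.4 × 10^8 m³
Δh = ΔV / (Sy × A) = 1.4 × 10^8 m³ / (0.2 × 3.99 × 10^8 m²) = 1.754 m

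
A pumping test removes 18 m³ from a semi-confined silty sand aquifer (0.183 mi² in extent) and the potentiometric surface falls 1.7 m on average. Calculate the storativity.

S ≈ 2.2 × 10^-5

A = 0.183 mi² = 4.74 × 10^5 m²
S = ΔV / (A × Δh) = 18 m³ / (4.74 × 10^5 m² × 1.7 m) = 2.234 × 10^-5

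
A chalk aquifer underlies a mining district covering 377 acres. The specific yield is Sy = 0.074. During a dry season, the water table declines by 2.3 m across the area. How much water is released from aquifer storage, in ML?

A = 377 acres = 1.526 × 10^6 m²
ΔV = Sy × A × Δh = 0.074 × 1.526 × 10^6 m² × 2.3 m = 2.597 × 10^5 m³
ΔV = 2.597 × 10^5 m³ = 259.7 ML

ΔV ≈ 260 ML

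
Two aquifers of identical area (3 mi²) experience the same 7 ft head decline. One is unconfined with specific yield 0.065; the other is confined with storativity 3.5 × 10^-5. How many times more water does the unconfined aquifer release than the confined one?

A = 3 mi² = 7.77 × 10^6 m²
Δh = 7 ft = 2.134 m
Unconfined: ΔV_u = Sy × A × Δh = 0.065 × 7.77 × 10^6 × 2.134 = 1.078 × 10^6 m³
Confined: ΔV_c = S × A × Δh = 3.5 × 10^-5 × 7.77 × 10^6 × 2.134 = 580.2 m³
Ratio = ΔV_u / ΔV_c = Sy / S = 0.065 / 3.5 × 10^-5 = 1857

ΔV_u / ΔV_c ≈ 1860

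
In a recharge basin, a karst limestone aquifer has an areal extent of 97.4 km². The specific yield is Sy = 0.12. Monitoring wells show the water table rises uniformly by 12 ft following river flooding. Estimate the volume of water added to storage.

ΔV ≈ 4.28 × 10^7 m³

A = 97.4 km² = 9.74 × 10^7 m²
Δh = 12 ft = 3.658 m
ΔV = Sy × A × Δh = 0.12 × 9.74 × 10^7 m² × 3.658 m = 4.275 × 10^7 m³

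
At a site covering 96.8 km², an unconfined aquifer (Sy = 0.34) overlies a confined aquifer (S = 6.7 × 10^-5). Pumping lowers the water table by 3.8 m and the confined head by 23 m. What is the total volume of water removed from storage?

ΔV ≈ 1.25 × 10^8 m³

A = 96.8 km² = 9.68 × 10^7 m²
Unconfined: ΔV_u = Sy × A × Δh_u = 0.34 × 9.68 × 10^7 × 3.8 = 1.251 × 10^8 m³
Confined: ΔV_c = S × A × Δh_c = 6.7 × 10^-5 × 9.68 × 10^7 × 23 = 1.492 × 10^5 m³
Total ΔV = 1.251 × 10^8 + 1.492 × 10^5 = 1.252 × 10^8 m³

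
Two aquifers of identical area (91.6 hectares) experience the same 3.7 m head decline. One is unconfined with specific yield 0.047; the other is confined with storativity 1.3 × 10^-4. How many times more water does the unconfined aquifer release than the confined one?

A = 91.6 hectares = 9.16 × 10^5 m²
Unconfined: ΔV_u = Sy × A × Δh = 0.047 × 9.16 × 10^5 × 3.7 = 1.593 × 10^5 m³
Confined: ΔV_c = S × A × Δh = 1.3 × 10^-4 × 9.16 × 10^5 × 3.7 = 440.6 m³
Ratio = ΔV_u / ΔV_c = Sy / S = 0.047 / 1.3 × 10^-4 = 361.5

ΔV_u / ΔV_c ≈ 362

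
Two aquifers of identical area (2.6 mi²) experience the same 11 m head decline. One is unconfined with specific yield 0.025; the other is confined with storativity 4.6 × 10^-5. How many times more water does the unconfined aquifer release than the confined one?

ΔV_u / ΔV_c ≈ 543

A = 2.6 mi² = 6.734 × 10^6 m²
Unconfined: ΔV_u = Sy × A × Δh = 0.025 × 6.734 × 10^6 × 11 = 1.852 × 10^6 m³
Confined: ΔV_c = S × A × Δh = 4.6 × 10^-5 × 6.734 × 10^6 × 11 = 3407 m³
Ratio = ΔV_u / ΔV_c = Sy / S = 0.025 / 4.6 × 10^-5 = 543.5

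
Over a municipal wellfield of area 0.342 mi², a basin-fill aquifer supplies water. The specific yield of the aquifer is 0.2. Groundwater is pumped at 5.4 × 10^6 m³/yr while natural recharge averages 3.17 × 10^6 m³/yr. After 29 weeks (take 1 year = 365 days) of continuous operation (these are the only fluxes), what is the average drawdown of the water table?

Δh ≈ 7 m

A = 0.342 mi² = 8.858 × 10^5 m²
Net abstraction = 5.4 × 10^6 − 3.17 × 10^6 = 2.23 × 10^6 m³/yr
Q_net = 2.23 × 10^6 m³/yr = 6110 m³/d
t = 29 weeks = 203 d
ΔV = Q × t = 6110 m³/d × 203 d = 1.24 × 10^6 m³
Δh = ΔV / (Sy × A) = 1.24 × 10^6 / (0.2 × 8.858 × 10^5) = 7.001 m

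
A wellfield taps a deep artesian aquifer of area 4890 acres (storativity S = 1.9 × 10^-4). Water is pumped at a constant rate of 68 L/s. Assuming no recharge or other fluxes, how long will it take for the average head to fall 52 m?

t ≈ 33.3 days

A = 4890 acres = 1.979 × 10^7 m²
ΔV = S × A × Δh = 1.9 × 10^-4 × 1.979 × 10^7 × 52 = 1.955 × 10^5 m³
Q = 68 L/s = 5875 m³/d
t = ΔV / Q = 1.955 × 10^5 m³ / 5875 m³/d = 33.28 d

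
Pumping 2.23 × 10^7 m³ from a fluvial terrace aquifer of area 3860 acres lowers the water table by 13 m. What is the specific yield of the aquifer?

Sy ≈ 0.11

A = 3860 acres = 1.562 × 10^7 m²
Sy = ΔV / (A × Δh) = 2.23 × 10^7 m³ / (1.562 × 10^7 m² × 13 m) = 0.1098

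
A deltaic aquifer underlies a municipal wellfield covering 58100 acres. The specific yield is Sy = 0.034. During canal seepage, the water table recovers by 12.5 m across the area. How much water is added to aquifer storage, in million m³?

A = 58100 acres = 2.351 × 10^8 m²
ΔV = Sy × A × Δh = 0.034 × 2.351 × 10^8 m² × 12.5 m = 9.993 × 10^7 m³
ΔV = 9.993 × 10^7 m³ = 99.93 million m³

ΔV ≈ 99.9 million m³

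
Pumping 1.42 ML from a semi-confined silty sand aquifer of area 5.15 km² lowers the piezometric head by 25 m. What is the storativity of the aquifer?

A = 5.15 km² = 5.15 × 10^6 m²
ΔV = 1.42 ML = 1420 m³
S = ΔV / (A × Δh) = 1420 m³ / (5.15 × 10^6 m² × 25 m) = 1.103 × 10^-5

S ≈ 1.1 × 10^-5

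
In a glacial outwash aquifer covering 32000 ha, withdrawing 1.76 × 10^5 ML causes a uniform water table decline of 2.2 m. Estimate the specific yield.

A = 32000 ha = 3.2 × 10^8 m²
ΔV = 1.76 × 10^5 ML = 1.76 × 10^8 m³
Sy = ΔV / (A × Δh) = 1.76 × 10^8 m³ / (3.2 × 10^8 m² × 2.2 m) = 0.25

Sy ≈ 0.25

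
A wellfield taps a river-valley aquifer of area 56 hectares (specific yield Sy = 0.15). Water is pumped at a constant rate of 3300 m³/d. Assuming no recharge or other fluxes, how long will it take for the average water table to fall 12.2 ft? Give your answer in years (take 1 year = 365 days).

t ≈ 0.259 years

A = 56 hectares = 5.6 × 10^5 m²
Δh = 12.2 ft = 3.719 m
ΔV = Sy × A × Δh = 0.15 × 5.6 × 10^5 × 3.719 = 3.124 × 10^5 m³
t = ΔV / Q = 3.124 × 10^5 m³ / 3300 m³/d = 94.65 d
t = 94.65 d ≈ 0.2593 years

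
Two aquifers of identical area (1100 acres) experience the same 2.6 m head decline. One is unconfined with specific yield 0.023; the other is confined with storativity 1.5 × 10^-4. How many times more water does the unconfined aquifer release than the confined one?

ΔV_u / ΔV_c ≈ 153

A = 1100 acres = 4.452 × 10^6 m²
Unconfined: ΔV_u = Sy × A × Δh = 0.023 × 4.452 × 10^6 × 2.6 = 2.662 × 10^5 m³
Confined: ΔV_c = S × A × Δh = 1.5 × 10^-4 × 4.452 × 10^6 × 2.6 = 1736 m³
Ratio = ΔV_u / ΔV_c = Sy / S = 0.023 / 1.5 × 10^-4 = 153.3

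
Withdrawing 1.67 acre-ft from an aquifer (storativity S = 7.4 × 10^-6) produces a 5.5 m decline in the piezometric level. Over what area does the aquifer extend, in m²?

A ≈ 5.06 × 10^7 m²

ΔV = 1.67 acre-ft = 2060 m³
A = ΔV / (S × Δh) = 2060 / (7.4 × 10^-6 × 5.5) = 5.061 × 10^7 m²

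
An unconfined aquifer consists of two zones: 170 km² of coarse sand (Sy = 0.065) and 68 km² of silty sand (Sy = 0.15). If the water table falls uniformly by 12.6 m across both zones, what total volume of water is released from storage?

ΔV ≈ 2.68 × 10^8 m³

A₁ = 170 km² = 1.7 × 10^8 m²; A₂ = 68 km² = 6.8 × 10^7 m²
ΔV₁ = 0.065 × 1.7 × 10^8 × 12.6 = 1.392 × 10^8 m³
ΔV₂ = 0.15 × 6.8 × 10^7 × 12.6 = 1.285 × 10^8 m³
ΔV = ΔV₁ + ΔV₂ = 2.678 × 10^8 m³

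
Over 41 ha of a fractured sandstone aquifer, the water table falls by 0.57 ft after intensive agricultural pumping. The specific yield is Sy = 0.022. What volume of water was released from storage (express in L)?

A = 41 ha = 4.1 × 10^5 m²
Δh = 0.57 ft = 0.1737 m
ΔV = Sy × A × Δh = 0.022 × 4.1 × 10^5 m² × 0.1737 m = 1567 m³
ΔV = 1567 m³ = 1.567 × 10^6 L

ΔV ≈ 1.57 × 10^6 L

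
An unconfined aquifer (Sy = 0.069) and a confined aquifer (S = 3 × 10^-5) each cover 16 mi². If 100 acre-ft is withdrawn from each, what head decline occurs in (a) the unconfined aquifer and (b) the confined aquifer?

Δh_u ≈ 0.0431 m; Δh_c ≈ 99.2 m

A = 16 mi² = 4.144 × 10^7 m²
ΔV = 100 acre-ft = 1.233 × 10^5 m³
Unconfined: Δh_u = ΔV/(Sy·A) = 1.233 × 10^5/(0.069 × 4.144 × 10^7) = 0.04314 m
Confined: Δh_c = ΔV/(S·A) = 1.233 × 10^5/(3 × 10^-5 × 4.144 × 10^7) = 99.22 m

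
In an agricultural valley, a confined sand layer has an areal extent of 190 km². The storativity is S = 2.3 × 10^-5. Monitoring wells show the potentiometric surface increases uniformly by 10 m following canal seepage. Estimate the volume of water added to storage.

A = 190 km² = 1.9 × 10^8 m²
ΔV = S × A × Δh = 2.3 × 10^-5 × 1.9 × 10^8 m² × 10 m = 43700 m³

ΔV ≈ 43700 m³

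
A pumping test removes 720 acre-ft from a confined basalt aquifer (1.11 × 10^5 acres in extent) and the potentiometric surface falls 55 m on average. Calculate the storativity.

A = 1.11 × 10^5 acres = 4.492 × 10^8 m²
ΔV = 720 acre-ft = 8.881 × 10^5 m³
S = ΔV / (A × Δh) = 8.881 × 10^5 m³ / (4.492 × 10^8 m² × 55 m) = 3.595 × 10^-5

S ≈ 3.6 × 10^-5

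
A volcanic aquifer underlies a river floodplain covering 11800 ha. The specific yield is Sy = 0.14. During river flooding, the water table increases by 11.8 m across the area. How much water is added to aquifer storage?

A = 11800 ha = 1.18 × 10^8 m²
ΔV = Sy × A × Δh = 0.14 × 1.18 × 10^8 m² × 11.8 m = 1.949 × 10^8 m³

ΔV ≈ 1.95 × 10^8 m³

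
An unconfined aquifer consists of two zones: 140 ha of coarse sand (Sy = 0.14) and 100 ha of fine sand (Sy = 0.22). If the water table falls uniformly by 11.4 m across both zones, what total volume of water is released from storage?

A₁ = 140 ha = 1.4 × 10^6 m²; A₂ = 100 ha = 1 × 10^6 m²
ΔV₁ = 0.14 × 1.4 × 10^6 × 11.4 = 2.234 × 10^6 m³
ΔV₂ = 0.22 × 1 × 10^6 × 11.4 = 2.508 × 10^6 m³
ΔV = ΔV₁ + ΔV₂ = 4.742 × 10^6 m³

ΔV ≈ 4.74 × 10^6 m³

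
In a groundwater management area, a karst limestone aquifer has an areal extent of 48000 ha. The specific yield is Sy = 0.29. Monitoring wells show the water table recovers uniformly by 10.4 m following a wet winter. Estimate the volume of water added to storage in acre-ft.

A = 48000 ha = 4.8 × 10^8 m²
ΔV = Sy × A × Δh = 0.29 × 4.8 × 10^8 m² × 10.4 m = 1.448 × 10^9 m³
ΔV = 1.448 × 10^9 m³ = 1.174 × 10^6 acre-ft

ΔV ≈ 1.17 × 10^6 acre-ft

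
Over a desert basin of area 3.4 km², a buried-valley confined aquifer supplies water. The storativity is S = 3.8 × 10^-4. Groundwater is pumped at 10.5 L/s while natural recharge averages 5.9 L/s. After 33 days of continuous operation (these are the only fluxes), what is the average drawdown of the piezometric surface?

A = 3.4 km² = 3.4 × 10^6 m²
Net abstraction = 10.5 − 5.9 = 4.6 L/s
Q_net = 4.6 L/s = 397.4 m³/d
ΔV = Q × t = 397.4 m³/d × 33 d = 13120 m³
Δh = ΔV / (S × A) = 13120 / (3.8 × 10^-4 × 3.4 × 10^6) = 10.15 m

Δh ≈ 10.2 m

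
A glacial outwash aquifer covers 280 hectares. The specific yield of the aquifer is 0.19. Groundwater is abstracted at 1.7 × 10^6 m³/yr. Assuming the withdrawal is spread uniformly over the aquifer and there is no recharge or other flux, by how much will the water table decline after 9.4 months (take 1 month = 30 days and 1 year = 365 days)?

A = 280 hectares = 2.8 × 10^6 m²
Q = 1.7 × 10^6 m³/yr = 4658 m³/d
t = 9.4 months = 282 d
ΔV = Q × t = 4658 m³/d × 282 d = 1.313 × 10^6 m³
Δh = ΔV / (Sy × A) = 1.313 × 10^6 / (0.19 × 2.8 × 10^6) = 2.469 m

Δh ≈ 2.47 m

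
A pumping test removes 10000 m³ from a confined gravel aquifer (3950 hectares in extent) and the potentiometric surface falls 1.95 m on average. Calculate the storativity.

S ≈ 1.3 × 10^-4

A = 3950 hectares = 3.95 × 10^7 m²
S = ΔV / (A × Δh) = 10000 m³ / (3.95 × 10^7 m² × 1.95 m) = 1.298 × 10^-4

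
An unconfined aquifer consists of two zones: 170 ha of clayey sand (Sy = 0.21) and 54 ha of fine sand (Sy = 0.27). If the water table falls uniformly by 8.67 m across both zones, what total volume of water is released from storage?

ΔV ≈ 4.36 × 10^6 m³

A₁ = 170 ha = 1.7 × 10^6 m²; A₂ = 54 ha = 5.4 × 10^5 m²
ΔV₁ = 0.21 × 1.7 × 10^6 × 8.67 = 3.095 × 10^6 m³
ΔV₂ = 0.27 × 5.4 × 10^5 × 8.67 = 1.264 × 10^6 m³
ΔV = ΔV₁ + ΔV₂ = 4.359 × 10^6 m³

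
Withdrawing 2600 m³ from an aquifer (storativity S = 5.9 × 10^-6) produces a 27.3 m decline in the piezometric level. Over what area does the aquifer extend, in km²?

A = ΔV / (S × Δh) = 2600 / (5.9 × 10^-6 × 27.3) = 1.614 × 10^7 m²
A = 1.614 × 10^7 m² = 16.14 km²

A ≈ 16.1 km²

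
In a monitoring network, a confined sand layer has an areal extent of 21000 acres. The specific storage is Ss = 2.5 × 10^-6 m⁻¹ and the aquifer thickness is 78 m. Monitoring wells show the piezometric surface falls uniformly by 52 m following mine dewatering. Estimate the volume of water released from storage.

S = Ss × b = 2.5 × 10^-6 m⁻¹ × 78 m = 1.95 × 10^-4
A = 21000 acres = 8.498 × 10^7 m²
ΔV = S × A × Δh = 1.95 × 10^-4 × 8.498 × 10^7 m² × 52 m = 8.617 × 10^5 m³

ΔV ≈ 8.62 × 10^5 m³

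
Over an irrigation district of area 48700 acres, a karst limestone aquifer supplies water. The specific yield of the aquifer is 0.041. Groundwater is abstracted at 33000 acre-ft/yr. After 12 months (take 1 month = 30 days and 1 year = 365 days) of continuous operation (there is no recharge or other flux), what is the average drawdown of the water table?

Δh ≈ 4.97 m

A = 48700 acres = 1.971 × 10^8 m²
Q = 33000 acre-ft/yr = 1.115 × 10^5 m³/d
t = 12 months = 360 d
ΔV = Q × t = 1.115 × 10^5 m³/d × 360 d = 4.015 × 10^7 m³
Δh = ΔV / (Sy × A) = 4.015 × 10^7 / (0.041 × 1.971 × 10^8) = 4.969 m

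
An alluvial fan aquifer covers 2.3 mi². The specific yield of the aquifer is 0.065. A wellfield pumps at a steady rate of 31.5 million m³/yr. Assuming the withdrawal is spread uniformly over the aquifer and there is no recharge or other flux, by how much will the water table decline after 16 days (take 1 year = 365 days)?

A = 2.3 mi² = 5.957 × 10^6 m²
Q = 31.5 million m³/yr = 86300 m³/d
ΔV = Q × t = 86300 m³/d × 16 d = 1.381 × 10^6 m³
Δh = ΔV / (Sy × A) = 1.381 × 10^6 / (0.065 × 5.957 × 10^6) = 3.566 m

Δh ≈ 3.57 m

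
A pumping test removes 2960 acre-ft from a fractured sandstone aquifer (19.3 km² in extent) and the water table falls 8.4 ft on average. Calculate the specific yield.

A = 19.3 km² = 1.93 × 10^7 m²
Δh = 8.4 ft = 2.56 m
ΔV = 2960 acre-ft = 3.651 × 10^6 m³
Sy = ΔV / (A × Δh) = 3.651 × 10^6 m³ / (1.93 × 10^7 m² × 2.56 m) = 0.07389

Sy ≈ 0.074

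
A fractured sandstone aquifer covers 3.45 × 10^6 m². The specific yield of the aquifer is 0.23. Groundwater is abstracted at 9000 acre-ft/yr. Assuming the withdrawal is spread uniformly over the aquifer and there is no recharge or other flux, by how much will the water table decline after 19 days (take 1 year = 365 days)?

Q = 9000 acre-ft/yr = 30410 m³/d
ΔV = Q × t = 30410 m³/d × 19 d = 5.779 × 10^5 m³
Δh = ΔV / (Sy × A) = 5.779 × 10^5 / (0.23 × 3.45 × 10^6) = 0.7283 m

Δh ≈ 0.728 m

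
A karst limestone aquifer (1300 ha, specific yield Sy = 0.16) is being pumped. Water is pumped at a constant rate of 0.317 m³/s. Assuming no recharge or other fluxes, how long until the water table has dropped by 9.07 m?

t ≈ 689 days

A = 1300 ha = 1.3 × 10^7 m²
ΔV = Sy × A × Δh = 0.16 × 1.3 × 10^7 × 9.07 = 1.887 × 10^7 m³
Q = 0.317 m³/s = 27390 m³/d
t = ΔV / Q = 1.887 × 10^7 m³ / 27390 m³/d = 688.8 d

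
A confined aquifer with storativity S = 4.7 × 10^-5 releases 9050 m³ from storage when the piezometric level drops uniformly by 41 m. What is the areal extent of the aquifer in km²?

A ≈ 4.7 km²

A = ΔV / (S × Δh) = 9050 / (4.7 × 10^-5 × 41) = 4.696 × 10^6 m²
A = 4.696 × 10^6 m² = 4.696 km²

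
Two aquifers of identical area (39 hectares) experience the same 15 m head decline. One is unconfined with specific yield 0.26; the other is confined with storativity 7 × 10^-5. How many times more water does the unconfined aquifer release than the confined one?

ΔV_u / ΔV_c ≈ 3710

A = 39 hectares = 3.9 × 10^5 m²
Unconfined: ΔV_u = Sy × A × Δh = 0.26 × 3.9 × 10^5 × 15 = 1.521 × 10^6 m³
Confined: ΔV_c = S × A × Δh = 7 × 10^-5 × 3.9 × 10^5 × 15 = 409.5 m³
Ratio = ΔV_u / ΔV_c = Sy / S = 0.26 / 7 × 10^-5 = 3714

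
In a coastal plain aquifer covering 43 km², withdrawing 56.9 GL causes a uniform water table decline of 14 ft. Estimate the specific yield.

Sy ≈ 0.31

A = 43 km² = 4.3 × 10^7 m²
Δh = 14 ft = 4.267 m
ΔV = 56.9 GL = 5.69 × 10^7 m³
Sy = ΔV / (A × Δh) = 5.69 × 10^7 m³ / (4.3 × 10^7 m² × 4.267 m) = 0.3101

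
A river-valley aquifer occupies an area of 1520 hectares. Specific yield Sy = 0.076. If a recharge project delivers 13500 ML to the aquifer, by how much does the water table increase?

Δh ≈ 11.7 m

A = 1520 hectares = 1.52 × 10^7 m²
ΔV = 13500 ML = 1.35 × 10^7 m³
Δh = ΔV / (Sy × A) = 1.35 × 10^7 m³ / (0.076 × 1.52 × 10^7 m²) = 11.69 m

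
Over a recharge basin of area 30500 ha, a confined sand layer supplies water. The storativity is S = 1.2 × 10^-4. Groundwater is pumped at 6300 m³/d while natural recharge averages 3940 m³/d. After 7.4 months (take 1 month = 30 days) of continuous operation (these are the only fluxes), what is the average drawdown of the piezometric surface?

Δh ≈ 14.3 m

A = 30500 ha = 3.05 × 10^8 m²
Net abstraction = 6300 − 3940 = 2360 m³/d
t = 7.4 months = 222 d
ΔV = Q × t = 2360 m³/d × 222 d = 5.239 × 10^5 m³
Δh = ΔV / (S × A) = 5.239 × 10^5 / (1.2 × 10^-4 × 3.05 × 10^8) = 14.31 m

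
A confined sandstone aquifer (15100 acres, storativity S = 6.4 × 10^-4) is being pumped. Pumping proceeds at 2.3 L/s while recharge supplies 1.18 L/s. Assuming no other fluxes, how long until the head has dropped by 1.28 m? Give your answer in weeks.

A = 15100 acres = 6.111 × 10^7 m²
ΔV = S × A × Δh = 6.4 × 10^-4 × 6.111 × 10^7 × 1.28 = 50060 m³
Net withdrawal = 2.3 − 1.18 = 1.12 L/s = 96.77 m³/d
t = ΔV / Q = 50060 m³ / 96.77 m³/d = 517.3 d
t = 517.3 d ≈ 73.9 weeks

t ≈ 73.9 weeks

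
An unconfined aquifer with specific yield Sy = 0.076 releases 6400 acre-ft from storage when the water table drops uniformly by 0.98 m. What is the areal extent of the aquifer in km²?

A ≈ 106 km²

ΔV = 6400 acre-ft = 7.894 × 10^6 m³
A = ΔV / (Sy × Δh) = 7.894 × 10^6 / (0.076 × 0.98) = 1.06 × 10^8 m²
A = 1.06 × 10^8 m² = 106 km²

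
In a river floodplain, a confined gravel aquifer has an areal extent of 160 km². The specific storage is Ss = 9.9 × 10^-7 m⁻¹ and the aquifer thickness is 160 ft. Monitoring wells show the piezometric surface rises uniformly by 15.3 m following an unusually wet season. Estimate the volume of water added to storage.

b = 160 ft = 48.77 m
S = Ss × b = 9.9 × 10^-7 m⁻¹ × 48.77 m = 4.828 × 10^-5
A = 160 km² = 1.6 × 10^8 m²
ΔV = S × A × Δh = 4.828 × 10^-5 × 1.6 × 10^8 m² × 15.3 m = 1.182 × 10^5 m³

ΔV ≈ 1.18 × 10^5 m³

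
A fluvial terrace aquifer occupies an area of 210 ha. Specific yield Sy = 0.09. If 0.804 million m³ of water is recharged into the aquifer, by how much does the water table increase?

Δh ≈ 4.25 m

A = 210 ha = 2.1 × 10^6 m²
ΔV = 0.804 million m³ = 8.04 × 10^5 m³
Δh = ΔV / (Sy × A) = 8.04 × 10^5 m³ / (0.09 × 2.1 × 10^6 m²) = 4.254 m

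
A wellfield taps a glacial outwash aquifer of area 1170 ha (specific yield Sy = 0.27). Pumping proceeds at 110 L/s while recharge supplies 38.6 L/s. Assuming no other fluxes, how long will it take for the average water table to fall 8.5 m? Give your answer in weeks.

A = 1170 ha = 1.17 × 10^7 m²
ΔV = Sy × A × Δh = 0.27 × 1.17 × 10^7 × 8.5 = 2.685 × 10^7 m³
Net withdrawal = 110 − 38.6 = 71.4 L/s = 6169 m³/d
t = ΔV / Q = 2.685 × 10^7 m³ / 6169 m³/d = 4353 d
t = 4353 d ≈ 621.8 weeks

t ≈ 622 weeks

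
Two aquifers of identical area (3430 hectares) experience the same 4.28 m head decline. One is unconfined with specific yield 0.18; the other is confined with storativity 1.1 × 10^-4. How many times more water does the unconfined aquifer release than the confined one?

A = 3430 hectares = 3.43 × 10^7 m²
Unconfined: ΔV_u = Sy × A × Δh = 0.18 × 3.43 × 10^7 × 4.28 = 2.642 × 10^7 m³
Confined: ΔV_c = S × A × Δh = 1.1 × 10^-4 × 3.43 × 10^7 × 4.28 = 16150 m³
Ratio = ΔV_u / ΔV_c = Sy / S = 0.18 / 1.1 × 10^-4 = 1636

ΔV_u / ΔV_c ≈ 1640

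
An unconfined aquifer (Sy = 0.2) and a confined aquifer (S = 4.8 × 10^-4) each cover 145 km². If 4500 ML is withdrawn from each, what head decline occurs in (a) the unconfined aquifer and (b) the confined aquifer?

Δh_u ≈ 0.155 m; Δh_c ≈ 64.7 m

A = 145 km² = 1.45 × 10^8 m²
ΔV = 4500 ML = 4.5 × 10^6 m³
Unconfined: Δh_u = ΔV/(Sy·A) = 4.5 × 10^6/(0.2 × 1.45 × 10^8) = 0.1552 m
Confined: Δh_c = ΔV/(S·A) = 4.5 × 10^6/(4.8 × 10^-4 × 1.45 × 10^8) = 64.66 m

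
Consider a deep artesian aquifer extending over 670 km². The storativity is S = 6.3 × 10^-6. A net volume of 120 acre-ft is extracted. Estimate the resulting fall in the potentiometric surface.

Δh ≈ 35.1 m

A = 670 km² = 6.7 × 10^8 m²
ΔV = 120 acre-ft = 1.48 × 10^5 m³
Δh = ΔV / (S × A) = 1.48 × 10^5 m³ / (6.3 × 10^-6 × 6.7 × 10^8 m²) = 35.07 m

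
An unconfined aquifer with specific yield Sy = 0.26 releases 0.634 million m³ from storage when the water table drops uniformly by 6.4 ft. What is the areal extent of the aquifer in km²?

A ≈ 1.25 km²

Δh = 6.4 ft = 1.951 m
ΔV = 0.634 million m³ = 6.34 × 10^5 m³
A = ΔV / (Sy × Δh) = 6.34 × 10^5 / (0.26 × 1.951) = 1.25 × 10^6 m²
A = 1.25 × 10^6 m² = 1.25 km²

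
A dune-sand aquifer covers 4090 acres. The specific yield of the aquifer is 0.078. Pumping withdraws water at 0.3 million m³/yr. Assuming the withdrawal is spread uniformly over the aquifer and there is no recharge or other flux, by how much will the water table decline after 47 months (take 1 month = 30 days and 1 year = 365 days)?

A = 4090 acres = 1.655 × 10^7 m²
Q = 0.3 million m³/yr = 821.9 m³/d
t = 47 months = 1410 d
ΔV = Q × t = 821.9 m³/d × 1410 d = 1.159 × 10^6 m³
Δh = ΔV / (Sy × A) = 1.159 × 10^6 / (0.078 × 1.655 × 10^7) = 0.8977 m

Δh ≈ 0.898 m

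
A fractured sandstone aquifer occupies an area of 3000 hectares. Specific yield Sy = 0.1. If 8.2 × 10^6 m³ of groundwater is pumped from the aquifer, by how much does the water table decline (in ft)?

A = 3000 hectares = 3 × 10^7 m²
Δh = ΔV / (Sy × A) = 8.2 × 10^6 m³ / (0.1 × 3 × 10^7 m²) = 2.733 m
Δh = 2.733 m = 8.968 ft

Δh ≈ 8.97 ft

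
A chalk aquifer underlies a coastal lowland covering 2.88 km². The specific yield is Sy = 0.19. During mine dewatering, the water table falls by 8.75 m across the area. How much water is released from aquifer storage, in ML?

A = 2.88 km² = 2.88 × 10^6 m²
ΔV = Sy × A × Δh = 0.19 × 2.88 × 10^6 m² × 8.75 m = 4.788 × 10^6 m³
ΔV = 4.788 × 10^6 m³ = 4788 ML

ΔV ≈ 4790 ML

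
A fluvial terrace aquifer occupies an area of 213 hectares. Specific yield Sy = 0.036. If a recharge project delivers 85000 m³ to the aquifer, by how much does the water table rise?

Δh ≈ 1.11 m

A = 213 hectares = 2.13 × 10^6 m²
Δh = ΔV / (Sy × A) = 85000 m³ / (0.036 × 2.13 × 10^6 m²) = 1.109 m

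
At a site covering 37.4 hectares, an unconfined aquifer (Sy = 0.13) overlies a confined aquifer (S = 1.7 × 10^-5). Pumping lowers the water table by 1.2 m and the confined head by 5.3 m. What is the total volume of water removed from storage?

ΔV ≈ 58400 m³

A = 37.4 hectares = 3.74 × 10^5 m²
Unconfined: ΔV_u = Sy × A × Δh_u = 0.13 × 3.74 × 10^5 × 1.2 = 58340 m³
Confined: ΔV_c = S × A × Δh_c = 1.7 × 10^-5 × 3.74 × 10^5 × 5.3 = 33.7 m³
Total ΔV = 58340 + 33.7 = 58380 m³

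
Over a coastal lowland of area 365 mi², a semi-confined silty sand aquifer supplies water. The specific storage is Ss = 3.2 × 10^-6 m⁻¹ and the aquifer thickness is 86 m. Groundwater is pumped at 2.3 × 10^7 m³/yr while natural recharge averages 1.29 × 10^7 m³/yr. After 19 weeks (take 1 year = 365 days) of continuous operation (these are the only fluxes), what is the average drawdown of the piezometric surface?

Δh ≈ 14.1 m

S = Ss × b = 3.2 × 10^-6 m⁻¹ × 86 m = 2.752 × 10^-4
A = 365 mi² = 9.453 × 10^8 m²
Net abstraction = 2.3 × 10^7 − 1.29 × 10^7 = 1.01 × 10^7 m³/yr
Q_net = 1.01 × 10^7 m³/yr = 27670 m³/d
t = 19 weeks = 133 d
ΔV = Q × t = 27670 m³/d × 133 d = 3.68 × 10^6 m³
Δh = ΔV / (S × A) = 3.68 × 10^6 / (2.752 × 10^-4 × 9.453 × 10^8) = 14.15 m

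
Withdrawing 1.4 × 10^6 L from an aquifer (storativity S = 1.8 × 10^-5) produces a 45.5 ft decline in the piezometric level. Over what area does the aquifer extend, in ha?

A ≈ 561 ha

Δh = 45.5 ft = 13.87 m
ΔV = 1.4 × 10^6 L = 1400 m³
A = ΔV / (S × Δh) = 1400 / (1.8 × 10^-5 × 13.87) = 5.608 × 10^6 m²
A = 5.608 × 10^6 m² = 560.8 ha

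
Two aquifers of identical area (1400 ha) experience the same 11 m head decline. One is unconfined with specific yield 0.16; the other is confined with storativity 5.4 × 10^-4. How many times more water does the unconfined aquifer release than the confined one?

A = 1400 ha = 1.4 × 10^7 m²
Unconfined: ΔV_u = Sy × A × Δh = 0.16 × 1.4 × 10^7 × 11 = 2.464 × 10^7 m³
Confined: ΔV_c = S × A × Δh = 5.4 × 10^-4 × 1.4 × 10^7 × 11 = 83160 m³
Ratio = ΔV_u / ΔV_c = Sy / S = 0.16 / 5.4 × 10^-4 = 296.3

ΔV_u / ΔV_c ≈ 296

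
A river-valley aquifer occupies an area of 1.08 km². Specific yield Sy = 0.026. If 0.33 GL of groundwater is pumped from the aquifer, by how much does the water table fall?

A = 1.08 km² = 1.08 × 10^6 m²
ΔV = 0.33 GL = 3.3 × 10^5 m³
Δh = ΔV / (Sy × A) = 3.3 × 10^5 m³ / (0.026 × 1.08 × 10^6 m²) = 11.75 m

Δh ≈ 11.8 m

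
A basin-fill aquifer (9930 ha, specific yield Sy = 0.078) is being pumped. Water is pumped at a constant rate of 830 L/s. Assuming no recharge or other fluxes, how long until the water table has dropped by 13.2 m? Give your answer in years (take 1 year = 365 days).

t ≈ 3.91 years

A = 9930 ha = 9.93 × 10^7 m²
ΔV = Sy × A × Δh = 0.078 × 9.93 × 10^7 × 13.2 = 1.022 × 10^8 m³
Q = 830 L/s = 71710 m³/d
t = ΔV / Q = 1.022 × 10^8 m³ / 71710 m³/d = 1426 d
t = 1426 d ≈ 3.906 years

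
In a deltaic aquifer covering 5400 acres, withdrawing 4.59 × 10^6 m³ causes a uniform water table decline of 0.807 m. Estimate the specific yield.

Sy ≈ 0.26

A = 5400 acres = 2.185 × 10^7 m²
Sy = ΔV / (A × Δh) = 4.59 × 10^6 m³ / (2.185 × 10^7 m² × 0.807 m) = 0.2603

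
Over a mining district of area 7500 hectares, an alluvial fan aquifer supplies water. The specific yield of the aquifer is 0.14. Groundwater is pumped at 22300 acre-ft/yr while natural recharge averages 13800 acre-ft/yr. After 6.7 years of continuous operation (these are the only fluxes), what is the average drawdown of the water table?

A = 7500 hectares = 7.5 × 10^7 m²
Net abstraction = 22300 − 13800 = 8500 acre-ft/yr
Q_net = 8500 acre-ft/yr = 28720 m³/d
t = 6.7 years = 2446 d
ΔV = Q × t = 28720 m³/d × 2446 d = 7.025 × 10^7 m³
Δh = ΔV / (Sy × A) = 7.025 × 10^7 / (0.14 × 7.5 × 10^7) = 6.69 m

Δh ≈ 6.69 m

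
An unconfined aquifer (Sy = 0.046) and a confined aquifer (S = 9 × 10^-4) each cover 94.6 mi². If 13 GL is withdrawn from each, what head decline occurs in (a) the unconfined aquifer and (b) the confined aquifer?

A = 94.6 mi² = 2.45 × 10^8 m²
ΔV = 13 GL = 1.3 × 10^7 m³
Unconfined: Δh_u = ΔV/(Sy·A) = 1.3 × 10^7/(0.046 × 2.45 × 10^8) = 1.153 m
Confined: Δh_c = ΔV/(S·A) = 1.3 × 10^7/(9 × 10^-4 × 2.45 × 10^8) = 58.95 m

Δh_u ≈ 1.15 m; Δh_c ≈ 59 m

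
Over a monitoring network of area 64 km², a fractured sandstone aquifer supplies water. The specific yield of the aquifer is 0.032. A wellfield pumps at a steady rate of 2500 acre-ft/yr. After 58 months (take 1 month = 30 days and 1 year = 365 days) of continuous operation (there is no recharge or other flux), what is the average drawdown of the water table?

Δh ≈ 7.18 m

A = 64 km² = 6.4 × 10^7 m²
Q = 2500 acre-ft/yr = 8449 m³/d
t = 58 months = 1740 d
ΔV = Q × t = 8449 m³/d × 1740 d = 1.47 × 10^7 m³
Δh = ΔV / (Sy × A) = 1.47 × 10^7 / (0.032 × 6.4 × 10^7) = 7.178 m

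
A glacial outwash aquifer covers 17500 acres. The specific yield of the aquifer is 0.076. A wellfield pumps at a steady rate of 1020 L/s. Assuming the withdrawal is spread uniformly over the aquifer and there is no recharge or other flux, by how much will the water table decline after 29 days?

A = 17500 acres = 7.082 × 10^7 m²
Q = 1020 L/s = 88130 m³/d
ΔV = Q × t = 88130 m³/d × 29 d = 2.556 × 10^6 m³
Δh = ΔV / (Sy × A) = 2.556 × 10^6 / (0.076 × 7.082 × 10^7) = 0.4748 m

Δh ≈ 0.475 m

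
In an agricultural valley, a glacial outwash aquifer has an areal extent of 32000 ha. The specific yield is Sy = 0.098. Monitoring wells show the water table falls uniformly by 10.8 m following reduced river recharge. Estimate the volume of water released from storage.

A = 32000 ha = 3.2 × 10^8 m²
ΔV = Sy × A × Δh = 0.098 × 3.2 × 10^8 m² × 10.8 m = 3.387 × 10^8 m³

ΔV ≈ 3.39 × 10^8 m³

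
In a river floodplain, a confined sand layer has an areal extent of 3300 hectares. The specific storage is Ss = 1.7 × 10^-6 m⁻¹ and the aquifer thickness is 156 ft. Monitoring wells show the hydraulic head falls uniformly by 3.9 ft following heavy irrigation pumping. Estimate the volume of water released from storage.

ΔV ≈ 3170 m³

b = 156 ft = 47.55 m
S = Ss × b = 1.7 × 10^-6 m⁻¹ × 47.55 m = 8.083 × 10^-5
A = 3300 hectares = 3.3 × 10^7 m²
Δh = 3.9 ft = 1.189 m
ΔV = S × A × Δh = 8.083 × 10^-5 × 3.3 × 10^7 m² × 1.189 m = 3171 m³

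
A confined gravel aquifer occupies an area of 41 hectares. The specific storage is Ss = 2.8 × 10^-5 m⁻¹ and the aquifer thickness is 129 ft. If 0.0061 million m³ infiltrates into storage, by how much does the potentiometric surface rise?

Δh ≈ 13.5 m

b = 129 ft = 39.32 m
S = Ss × b = 2.8 × 10^-5 m⁻¹ × 39.32 m = 1.101 × 10^-3
A = 41 hectares = 4.1 × 10^5 m²
ΔV = 0.0061 million m³ = 6100 m³
Δh = ΔV / (S × A) = 6100 m³ / (0.001101 × 4.1 × 10^5 m²) = 13.51 m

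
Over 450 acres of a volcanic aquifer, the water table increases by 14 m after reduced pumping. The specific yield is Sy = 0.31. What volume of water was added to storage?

ΔV ≈ 7.9 × 10^6 m³

A = 450 acres = 1.821 × 10^6 m²
ΔV = Sy × A × Δh = 0.31 × 1.821 × 10^6 m² × 14 m = 7.904 × 10^6 m³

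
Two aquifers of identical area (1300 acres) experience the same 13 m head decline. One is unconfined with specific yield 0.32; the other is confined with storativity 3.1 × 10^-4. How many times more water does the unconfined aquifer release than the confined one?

A = 1300 acres = 5.261 × 10^6 m²
Unconfined: ΔV_u = Sy × A × Δh = 0.32 × 5.261 × 10^6 × 13 = 2.189 × 10^7 m³
Confined: ΔV_c = S × A × Δh = 3.1 × 10^-4 × 5.261 × 10^6 × 13 = 21200 m³
Ratio = ΔV_u / ΔV_c = Sy / S = 0.32 / 3.1 × 10^-4 = 1032

ΔV_u / ΔV_c ≈ 1030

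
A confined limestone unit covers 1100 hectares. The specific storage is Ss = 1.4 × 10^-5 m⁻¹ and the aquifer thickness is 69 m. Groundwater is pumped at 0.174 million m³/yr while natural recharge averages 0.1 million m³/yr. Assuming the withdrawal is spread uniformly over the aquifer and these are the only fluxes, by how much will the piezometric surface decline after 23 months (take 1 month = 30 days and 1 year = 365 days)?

Δh ≈ 13.2 m

S = Ss × b = 1.4 × 10^-5 m⁻¹ × 69 m = 9.66 × 10^-4
A = 1100 hectares = 1.1 × 10^7 m²
Net abstraction = 0.174 − 0.1 = 0.074 million m³/yr
Q_net = 0.074 million m³/yr = 202.7 m³/d
t = 23 months = 690 d
ΔV = Q × t = 202.7 m³/d × 690 d = 1.399 × 10^5 m³
Δh = ΔV / (S × A) = 1.399 × 10^5 / (9.66 × 10^-4 × 1.1 × 10^7) = 13.16 m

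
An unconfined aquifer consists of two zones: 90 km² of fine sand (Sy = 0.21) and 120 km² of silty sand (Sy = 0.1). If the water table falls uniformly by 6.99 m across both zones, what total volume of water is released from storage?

ΔV ≈ 2.16 × 10^8 m³

A₁ = 90 km² = 9 × 10^7 m²; A₂ = 120 km² = 1.2 × 10^8 m²
ΔV₁ = 0.21 × 9 × 10^7 × 6.99 = 1.321 × 10^8 m³
ΔV₂ = 0.1 × 1.2 × 10^8 × 6.99 = 8.388 × 10^7 m³
ΔV = ΔV₁ + ΔV₂ = 2.16 × 10^8 m³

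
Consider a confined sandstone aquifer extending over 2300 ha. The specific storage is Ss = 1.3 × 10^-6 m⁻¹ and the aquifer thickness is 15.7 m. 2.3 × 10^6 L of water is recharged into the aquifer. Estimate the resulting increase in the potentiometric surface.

Δh ≈ 4.9 m

S = Ss × b = 1.3 × 10^-6 m⁻¹ × 15.7 m = 2.041 × 10^-5
A = 2300 ha = 2.3 × 10^7 m²
ΔV = 2.3 × 10^6 L = 2300 m³
Δh = ΔV / (S × A) = 2300 m³ / (2.041 × 10^-5 × 2.3 × 10^7 m²) = 4.9 m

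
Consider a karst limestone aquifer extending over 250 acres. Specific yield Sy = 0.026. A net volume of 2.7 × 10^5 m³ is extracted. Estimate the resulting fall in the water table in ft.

Δh ≈ 33.7 ft

A = 250 acres = 1.012 × 10^6 m²
Δh = ΔV / (Sy × A) = 2.7 × 10^5 m³ / (0.026 × 1.012 × 10^6 m²) = 10.26 m
Δh = 10.26 m = 33.68 ft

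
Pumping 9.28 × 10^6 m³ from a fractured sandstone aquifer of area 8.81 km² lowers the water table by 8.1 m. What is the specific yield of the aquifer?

Sy ≈ 0.13

A = 8.81 km² = 8.81 × 10^6 m²
Sy = ΔV / (A × Δh) = 9.28 × 10^6 m³ / (8.81 × 10^6 m² × 8.1 m) = 0.13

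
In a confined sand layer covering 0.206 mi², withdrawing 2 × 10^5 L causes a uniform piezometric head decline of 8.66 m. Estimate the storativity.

A = 0.206 mi² = 5.335 × 10^5 m²
ΔV = 2 × 10^5 L = 200 m³
S = ΔV / (A × Δh) = 200 m³ / (5.335 × 10^5 m² × 8.66 m) = 4.329 × 10^-5

S ≈ 4.3 × 10^-5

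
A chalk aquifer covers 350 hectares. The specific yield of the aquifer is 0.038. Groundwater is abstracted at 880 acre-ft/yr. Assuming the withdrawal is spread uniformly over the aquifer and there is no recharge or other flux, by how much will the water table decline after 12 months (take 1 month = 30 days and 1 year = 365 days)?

A = 350 hectares = 3.5 × 10^6 m²
Q = 880 acre-ft/yr = 2974 m³/d
t = 12 months = 360 d
ΔV = Q × t = 2974 m³/d × 360 d = 1.071 × 10^6 m³
Δh = ΔV / (Sy × A) = 1.071 × 10^6 / (0.038 × 3.5 × 10^6) = 8.05 m

Δh ≈ 8.05 m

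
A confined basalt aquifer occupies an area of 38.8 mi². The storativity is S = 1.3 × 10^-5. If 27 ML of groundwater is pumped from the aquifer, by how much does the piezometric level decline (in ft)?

A = 38.8 mi² = 1.005 × 10^8 m²
ΔV = 27 ML = 27000 m³
Δh = ΔV / (S × A) = 27000 m³ / (1.3 × 10^-5 × 1.005 × 10^8 m²) = 20.67 m
Δh = 20.67 m = 67.81 ft

Δh ≈ 67.8 ft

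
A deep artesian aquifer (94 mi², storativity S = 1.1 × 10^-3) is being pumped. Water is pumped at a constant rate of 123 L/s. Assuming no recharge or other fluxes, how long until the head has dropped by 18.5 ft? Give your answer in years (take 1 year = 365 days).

t ≈ 0.389 years

A = 94 mi² = 2.435 × 10^8 m²
Δh = 18.5 ft = 5.639 m
ΔV = S × A × Δh = 0.0011 × 2.435 × 10^8 × 5.639 = 1.51 × 10^6 m³
Q = 123 L/s = 10630 m³/d
t = ΔV / Q = 1.51 × 10^6 m³ / 10630 m³/d = 142.1 d
t = 142.1 d ≈ 0.3893 years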